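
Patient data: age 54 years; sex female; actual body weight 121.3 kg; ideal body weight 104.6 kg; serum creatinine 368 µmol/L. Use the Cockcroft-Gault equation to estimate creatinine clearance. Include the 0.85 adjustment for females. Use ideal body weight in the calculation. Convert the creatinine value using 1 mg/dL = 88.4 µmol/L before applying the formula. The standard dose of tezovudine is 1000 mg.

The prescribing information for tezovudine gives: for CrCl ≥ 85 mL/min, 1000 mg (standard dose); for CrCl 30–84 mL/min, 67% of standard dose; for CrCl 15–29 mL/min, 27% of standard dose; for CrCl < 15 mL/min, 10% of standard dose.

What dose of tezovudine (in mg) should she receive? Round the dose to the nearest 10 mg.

270 mg

SCr = 368 / 88.4 = 4.163 mg/dL
CrCl = (140 − 54) × 104.6 / (72 × 4.163) × 0.85 = 8995.6 / 299.74 × 0.85 ≈ 25.5 mL/min
CrCl ≈ 26 mL/min → bracket 15–29 mL/min.
27% of 1000 mg = 270 mg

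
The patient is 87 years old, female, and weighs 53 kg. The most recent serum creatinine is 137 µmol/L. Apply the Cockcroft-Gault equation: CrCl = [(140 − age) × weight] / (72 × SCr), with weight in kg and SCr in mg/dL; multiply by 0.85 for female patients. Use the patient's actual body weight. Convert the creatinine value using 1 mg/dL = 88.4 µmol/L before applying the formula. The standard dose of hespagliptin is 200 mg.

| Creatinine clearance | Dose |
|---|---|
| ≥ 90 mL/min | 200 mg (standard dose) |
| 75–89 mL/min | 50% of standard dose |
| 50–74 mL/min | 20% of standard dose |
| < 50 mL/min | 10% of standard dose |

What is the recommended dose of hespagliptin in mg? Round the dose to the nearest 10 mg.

20 mg

SCr = 137 / 88.4 = 1.55 mg/dL
CrCl = (140 − 87) × 53 / (72 × 1.55) × 0.85 = 2809.0 / 111.60 × 0.85 ≈ 21.4 mL/min
CrCl ≈ 21 mL/min → bracket < 50 mL/min.
10% of 200 mg = 20 mg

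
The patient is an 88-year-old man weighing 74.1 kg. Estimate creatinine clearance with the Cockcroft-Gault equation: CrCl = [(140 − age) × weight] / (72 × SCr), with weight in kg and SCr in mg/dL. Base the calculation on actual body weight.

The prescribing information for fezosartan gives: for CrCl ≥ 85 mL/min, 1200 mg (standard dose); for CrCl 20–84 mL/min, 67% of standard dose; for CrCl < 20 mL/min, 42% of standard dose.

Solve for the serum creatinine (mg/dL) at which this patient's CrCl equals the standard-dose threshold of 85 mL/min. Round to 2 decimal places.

0.63 mg/dL

Standard dose requires CrCl ≥ 85 mL/min.
Set (140 − 88) × 74.1 / (72 × SCr) = 85
SCr = (140 − 88) × 74.1 / (72 × 85) = 0.630 mg/dL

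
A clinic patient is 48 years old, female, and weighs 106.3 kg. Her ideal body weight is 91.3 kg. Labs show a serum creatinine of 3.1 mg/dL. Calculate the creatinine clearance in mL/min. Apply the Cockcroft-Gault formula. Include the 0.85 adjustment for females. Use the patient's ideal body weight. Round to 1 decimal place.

CrCl = (140 − 48) × 91.3 / (72 × 3.1) × 0.85 = 8399.6 / 223.20 × 0.85 ≈ 32.0 mL/min

32.0 mL/min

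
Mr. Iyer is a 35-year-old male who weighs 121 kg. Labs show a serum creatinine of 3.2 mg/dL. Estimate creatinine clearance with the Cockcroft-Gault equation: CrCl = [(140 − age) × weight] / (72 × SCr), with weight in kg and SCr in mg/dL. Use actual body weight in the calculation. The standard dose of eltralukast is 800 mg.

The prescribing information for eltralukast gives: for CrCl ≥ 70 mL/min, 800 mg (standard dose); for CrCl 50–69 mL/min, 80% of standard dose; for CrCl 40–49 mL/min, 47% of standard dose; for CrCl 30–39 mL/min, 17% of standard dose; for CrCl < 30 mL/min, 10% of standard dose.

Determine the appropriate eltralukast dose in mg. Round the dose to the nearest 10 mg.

CrCl = (140 − 35) × 121 / (72 × 3.2) = 12705.0 / 230.40 ≈ 55.1 mL/min
CrCl ≈ 55 mL/min → bracket 50–69 mL/min.
80% of 800 mg = 640 mg

640 mg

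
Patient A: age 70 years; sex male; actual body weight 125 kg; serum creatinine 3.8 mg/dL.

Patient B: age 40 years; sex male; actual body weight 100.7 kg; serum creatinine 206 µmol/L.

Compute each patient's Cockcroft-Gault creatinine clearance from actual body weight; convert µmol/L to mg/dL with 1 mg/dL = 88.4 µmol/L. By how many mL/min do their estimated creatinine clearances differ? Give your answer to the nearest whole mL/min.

28 mL/min

Patient A: CrCl = (140 − 70) × 125 / (72 × 3.8) = 8750.0 / 273.60 ≈ 32.0 mL/min
Patient B: SCr = 206 / 88.4 = 2.33 mg/dL
Patient B: CrCl = (140 − 40) × 100.7 / (72 × 2.33) = 10070.0 / 167.76 ≈ 60.0 mL/min
|32.0 − 60.0| = 28.0 mL/min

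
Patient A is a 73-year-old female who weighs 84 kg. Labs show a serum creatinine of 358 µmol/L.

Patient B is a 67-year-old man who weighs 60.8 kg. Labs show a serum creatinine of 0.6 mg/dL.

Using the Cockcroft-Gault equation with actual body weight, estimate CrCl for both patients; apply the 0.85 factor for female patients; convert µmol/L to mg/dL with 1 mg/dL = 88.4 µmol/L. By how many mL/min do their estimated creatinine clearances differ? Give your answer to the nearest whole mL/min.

86 mL/min

Patient A: SCr = 358 / 88.4 = 4.05 mg/dL
Patient A: CrCl = (140 − 73) × 84 / (72 × 4.05) × 0.85 = 5628.0 / 291.60 × 0.85 ≈ 16.4 mL/min
Patient B: CrCl = (140 − 67) × 60.8 / (72 × 0.6) = 4438.4 / 43.20 ≈ 102.7 mL/min
|16.4 − 102.7| = 86.3 mL/min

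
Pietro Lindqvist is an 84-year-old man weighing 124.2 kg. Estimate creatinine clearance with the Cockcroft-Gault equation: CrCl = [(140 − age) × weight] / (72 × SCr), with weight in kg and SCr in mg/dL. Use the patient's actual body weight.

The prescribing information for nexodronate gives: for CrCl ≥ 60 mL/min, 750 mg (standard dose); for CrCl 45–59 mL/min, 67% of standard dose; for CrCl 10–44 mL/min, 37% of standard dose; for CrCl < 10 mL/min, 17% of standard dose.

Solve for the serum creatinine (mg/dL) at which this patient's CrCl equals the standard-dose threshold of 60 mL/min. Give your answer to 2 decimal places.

1.61 mg/dL

Standard dose requires CrCl ≥ 60 mL/min.
Set (140 − 84) × 124.2 / (72 × SCr) = 60
SCr = (140 − 84) × 124.2 / (72 × 60) = 1.610 mg/dL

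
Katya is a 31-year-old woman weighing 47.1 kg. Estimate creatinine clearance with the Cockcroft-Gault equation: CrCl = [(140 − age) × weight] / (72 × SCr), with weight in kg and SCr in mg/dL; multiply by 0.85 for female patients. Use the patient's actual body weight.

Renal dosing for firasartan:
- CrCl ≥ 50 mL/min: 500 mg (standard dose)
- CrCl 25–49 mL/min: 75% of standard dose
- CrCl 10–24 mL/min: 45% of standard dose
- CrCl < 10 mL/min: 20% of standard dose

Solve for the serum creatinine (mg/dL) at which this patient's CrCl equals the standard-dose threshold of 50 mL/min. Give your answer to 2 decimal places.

1.21 mg/dL

Standard dose requires CrCl ≥ 50 mL/min.
Set (140 − 31) × 47.1 × 0.85 / (72 × SCr) = 50
SCr = (140 − 31) × 47.1 × 0.85 / (72 × 50) = 1.212 mg/dL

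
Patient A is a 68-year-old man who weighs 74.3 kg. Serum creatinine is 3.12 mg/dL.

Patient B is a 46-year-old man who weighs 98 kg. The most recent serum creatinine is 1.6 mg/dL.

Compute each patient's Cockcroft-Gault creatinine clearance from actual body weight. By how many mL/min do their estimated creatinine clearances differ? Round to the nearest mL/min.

56 mL/min

Patient A: CrCl = (140 − 68) × 74.3 / (72 × 3.12) = 5349.6 / 224.64 ≈ 23.8 mL/min
Patient B: CrCl = (140 − 46) × 98 / (72 × 1.6) = 9212.0 / 115.20 ≈ 80.0 mL/min
|23.8 − 80.0| = 56.2 mL/min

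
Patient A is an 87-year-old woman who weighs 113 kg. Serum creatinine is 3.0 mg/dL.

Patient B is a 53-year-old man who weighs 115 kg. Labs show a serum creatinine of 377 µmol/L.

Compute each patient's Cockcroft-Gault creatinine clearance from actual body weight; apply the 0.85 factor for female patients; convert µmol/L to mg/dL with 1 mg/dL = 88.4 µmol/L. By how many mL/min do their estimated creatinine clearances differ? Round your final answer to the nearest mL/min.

Patient A: CrCl = (140 − 87) × 113 / (72 × 3) × 0.85 = 5989.0 / 216.00 × 0.85 ≈ 23.6 mL/min
Patient B: SCr = 377 / 88.4 = 4.265 mg/dL
Patient B: CrCl = (140 − 53) × 115 / (72 × 4.265) = 10005.0 / 307.08 ≈ 32.6 mL/min
|23.6 − 32.6| = 9.0 mL/min

9 mL/min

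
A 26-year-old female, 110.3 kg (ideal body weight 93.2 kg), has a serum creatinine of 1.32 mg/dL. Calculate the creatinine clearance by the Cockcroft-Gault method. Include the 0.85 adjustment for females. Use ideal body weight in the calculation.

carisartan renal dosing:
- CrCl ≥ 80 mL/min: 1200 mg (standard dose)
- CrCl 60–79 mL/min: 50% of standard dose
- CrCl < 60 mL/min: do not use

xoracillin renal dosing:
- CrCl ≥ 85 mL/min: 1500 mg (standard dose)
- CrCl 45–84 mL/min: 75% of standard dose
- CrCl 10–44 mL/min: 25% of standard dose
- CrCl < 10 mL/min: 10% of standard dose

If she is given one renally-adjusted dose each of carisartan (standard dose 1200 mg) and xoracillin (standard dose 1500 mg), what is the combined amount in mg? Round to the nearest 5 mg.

CrCl = (140 − 26) × 93.2 / (72 × 1.32) × 0.85 = 10624.8 / 95.04 × 0.85 ≈ 95.0 mL/min
CrCl ≈ 95 mL/min.
carisartan: ≥ 80 mL/min → 100% of 1200 mg = 1200 mg.
xoracillin: ≥ 85 mL/min → 100% of 1500 mg = 1500 mg.
Total = 1200 + 1500 = 2700 mg.

2700 mg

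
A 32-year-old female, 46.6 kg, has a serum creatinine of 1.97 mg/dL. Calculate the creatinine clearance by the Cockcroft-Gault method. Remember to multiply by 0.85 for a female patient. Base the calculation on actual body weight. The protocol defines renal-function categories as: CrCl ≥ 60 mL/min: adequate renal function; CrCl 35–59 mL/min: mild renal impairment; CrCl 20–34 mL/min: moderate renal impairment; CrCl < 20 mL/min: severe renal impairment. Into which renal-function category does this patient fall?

moderate renal impairment

CrCl = (140 − 32) × 46.6 / (72 × 1.97) × 0.85 = 5032.8 / 141.84 × 0.85 ≈ 30.2 mL/min
30 mL/min falls in the 'moderate renal impairment' range.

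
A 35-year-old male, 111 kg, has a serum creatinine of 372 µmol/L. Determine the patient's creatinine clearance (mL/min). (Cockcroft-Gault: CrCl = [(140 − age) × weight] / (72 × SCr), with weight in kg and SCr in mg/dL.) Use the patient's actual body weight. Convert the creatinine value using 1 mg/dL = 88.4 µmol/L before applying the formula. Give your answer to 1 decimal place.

38.5 mL/min

SCr = 372 / 88.4 = 4.208 mg/dL
CrCl = (140 − 35) × 111 / (72 × 4.208) = 11655.0 / 302.98 ≈ 38.5 mL/min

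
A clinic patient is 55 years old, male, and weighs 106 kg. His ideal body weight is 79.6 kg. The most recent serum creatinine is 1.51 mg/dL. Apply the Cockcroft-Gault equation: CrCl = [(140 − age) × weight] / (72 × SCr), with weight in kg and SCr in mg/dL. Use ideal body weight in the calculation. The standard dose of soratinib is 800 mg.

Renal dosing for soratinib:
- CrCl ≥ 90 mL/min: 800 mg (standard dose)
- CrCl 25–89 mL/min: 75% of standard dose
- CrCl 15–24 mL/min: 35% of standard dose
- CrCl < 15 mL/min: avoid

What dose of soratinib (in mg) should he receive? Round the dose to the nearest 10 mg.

CrCl = (140 − 55) × 79.6 / (72 × 1.51) = 6766.0 / 108.72 ≈ 62.2 mL/min
CrCl ≈ 62 mL/min → bracket 25–89 mL/min.
75% of 800 mg = 600 mg

600 mg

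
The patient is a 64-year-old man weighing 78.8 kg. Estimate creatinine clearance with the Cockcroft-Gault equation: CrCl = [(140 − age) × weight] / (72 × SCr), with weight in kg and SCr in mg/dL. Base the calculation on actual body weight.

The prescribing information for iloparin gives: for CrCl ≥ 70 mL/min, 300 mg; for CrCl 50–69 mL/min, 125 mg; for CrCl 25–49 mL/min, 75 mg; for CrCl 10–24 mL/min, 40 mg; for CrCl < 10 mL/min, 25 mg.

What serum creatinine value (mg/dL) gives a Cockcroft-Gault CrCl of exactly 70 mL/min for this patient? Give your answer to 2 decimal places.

1.19 mg/dL

Standard dose requires CrCl ≥ 70 mL/min.
Set (140 − 64) × 78.8 / (72 × SCr) = 70
SCr = (140 − 64) × 78.8 / (72 × 70) = 1.188 mg/dL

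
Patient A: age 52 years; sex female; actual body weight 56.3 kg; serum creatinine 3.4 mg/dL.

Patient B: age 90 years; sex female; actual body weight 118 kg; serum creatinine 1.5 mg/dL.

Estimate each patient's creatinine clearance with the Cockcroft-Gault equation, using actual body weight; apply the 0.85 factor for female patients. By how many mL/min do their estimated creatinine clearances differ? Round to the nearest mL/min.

29 mL/min

Patient A: CrCl = (140 − 52) × 56.3 / (72 × 3.4) × 0.85 = 4954.4 / 244.80 × 0.85 ≈ 17.2 mL/min
Patient B: CrCl = (140 − 90) × 118 / (72 × 1.5) × 0.85 = 5900.0 / 108.00 × 0.85 ≈ 46.4 mL/min
|17.2 − 46.4| = 29.2 mL/min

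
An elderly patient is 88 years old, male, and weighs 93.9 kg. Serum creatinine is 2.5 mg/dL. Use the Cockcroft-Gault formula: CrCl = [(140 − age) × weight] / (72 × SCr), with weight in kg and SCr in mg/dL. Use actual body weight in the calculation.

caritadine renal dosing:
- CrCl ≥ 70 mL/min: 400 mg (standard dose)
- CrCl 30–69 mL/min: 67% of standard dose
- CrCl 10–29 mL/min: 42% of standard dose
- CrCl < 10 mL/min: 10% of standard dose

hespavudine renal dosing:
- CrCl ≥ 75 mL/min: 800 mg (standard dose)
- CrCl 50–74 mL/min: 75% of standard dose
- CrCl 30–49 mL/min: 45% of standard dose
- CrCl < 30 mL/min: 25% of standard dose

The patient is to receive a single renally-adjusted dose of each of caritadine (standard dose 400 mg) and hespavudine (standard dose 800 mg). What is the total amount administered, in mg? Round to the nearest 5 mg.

370 mg

CrCl = (140 − 88) × 93.9 / (72 × 2.5) = 4882.8 / 180.00 ≈ 27.1 mL/min
CrCl ≈ 27 mL/min.
caritadine: 10–29 mL/min → 42% of 400 mg = 168 mg.
hespavudine: < 30 mL/min → 25% of 800 mg = 200 mg.
Total = 168 + 200 = 368 mg.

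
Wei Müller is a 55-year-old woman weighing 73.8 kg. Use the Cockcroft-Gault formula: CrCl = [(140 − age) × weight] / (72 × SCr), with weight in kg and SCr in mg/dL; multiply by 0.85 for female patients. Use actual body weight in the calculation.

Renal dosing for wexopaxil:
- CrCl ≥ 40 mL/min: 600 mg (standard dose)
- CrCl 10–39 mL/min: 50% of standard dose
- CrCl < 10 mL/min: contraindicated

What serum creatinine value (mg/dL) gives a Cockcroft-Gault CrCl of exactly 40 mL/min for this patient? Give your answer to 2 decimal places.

Standard dose requires CrCl ≥ 40 mL/min.
Set (140 − 55) × 73.8 × 0.85 / (72 × SCr) = 40
SCr = (140 − 55) × 73.8 × 0.85 / (72 × 40) = 1.851 mg/dL

1.85 mg/dL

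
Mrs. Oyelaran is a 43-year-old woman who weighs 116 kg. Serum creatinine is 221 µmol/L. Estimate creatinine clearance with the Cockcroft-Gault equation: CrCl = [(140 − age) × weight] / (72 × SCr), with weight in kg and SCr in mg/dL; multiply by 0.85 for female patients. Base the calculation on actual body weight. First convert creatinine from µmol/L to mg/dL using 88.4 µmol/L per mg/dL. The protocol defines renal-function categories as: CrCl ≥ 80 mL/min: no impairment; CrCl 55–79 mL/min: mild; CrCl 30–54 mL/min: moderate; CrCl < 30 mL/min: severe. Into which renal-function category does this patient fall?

moderate

SCr = 221 / 88.4 = 2.5 mg/dL
CrCl = (140 − 43) × 116 / (72 × 2.5) × 0.85 = 11252.0 / 180.00 × 0.85 ≈ 53.1 mL/min
53 mL/min falls in the 'moderate' range.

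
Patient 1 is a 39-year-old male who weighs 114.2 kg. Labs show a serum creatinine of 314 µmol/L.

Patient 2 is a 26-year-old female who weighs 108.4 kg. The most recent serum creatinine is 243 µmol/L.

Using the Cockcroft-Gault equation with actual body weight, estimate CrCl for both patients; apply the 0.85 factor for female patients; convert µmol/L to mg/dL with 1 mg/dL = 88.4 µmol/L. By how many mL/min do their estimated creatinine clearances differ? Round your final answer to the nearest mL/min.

Patient 1: SCr = 314 / 88.4 = 3.552 mg/dL
Patient 1: CrCl = (140 − 39) × 114.2 / (72 × 3.552) = 11534.2 / 255.74 ≈ 45.1 mL/min
Patient 2: SCr = 243 / 88.4 = 2.749 mg/dL
Patient 2: CrCl = (140 − 26) × 108.4 / (72 × 2.749) × 0.85 = 12357.6 / 197.93 × 0.85 ≈ 53.1 mL/min
|45.1 − 53.1| = 8.0 mL/min

8 mL/min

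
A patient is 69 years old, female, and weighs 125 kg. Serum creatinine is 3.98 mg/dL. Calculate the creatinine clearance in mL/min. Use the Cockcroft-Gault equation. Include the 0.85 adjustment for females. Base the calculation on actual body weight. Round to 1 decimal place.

CrCl = (140 − 69) × 125 / (72 × 3.98) × 0.85 = 8875.0 / 286.56 × 0.85 ≈ 26.3 mL/min

26.3 mL/min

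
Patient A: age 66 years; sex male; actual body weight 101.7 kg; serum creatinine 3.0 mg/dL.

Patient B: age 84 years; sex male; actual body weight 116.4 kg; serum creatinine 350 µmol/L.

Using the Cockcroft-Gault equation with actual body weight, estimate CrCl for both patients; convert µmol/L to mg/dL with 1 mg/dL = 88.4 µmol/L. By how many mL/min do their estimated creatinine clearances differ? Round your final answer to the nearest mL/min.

Patient A: CrCl = (140 − 66) × 101.7 / (72 × 3) = 7525.8 / 216.00 ≈ 34.8 mL/min
Patient B: SCr = 350 / 88.4 = 3.959 mg/dL
Patient B: CrCl = (140 − 84) × 116.4 / (72 × 3.959) = 6518.4 / 285.05 ≈ 22.9 mL/min
|34.8 − 22.9| = 11.9 mL/min

12 mL/min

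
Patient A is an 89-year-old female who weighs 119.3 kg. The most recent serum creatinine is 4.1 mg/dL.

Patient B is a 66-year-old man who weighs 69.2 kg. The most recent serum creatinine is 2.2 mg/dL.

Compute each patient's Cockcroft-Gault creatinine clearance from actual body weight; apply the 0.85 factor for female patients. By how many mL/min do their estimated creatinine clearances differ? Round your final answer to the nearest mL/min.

Patient A: CrCl = (140 − 89) × 119.3 / (72 × 4.1) × 0.85 = 6084.3 / 295.20 × 0.85 ≈ 17.5 mL/min
Patient B: CrCl = (140 − 66) × 69.2 / (72 × 2.2) = 5120.8 / 158.40 ≈ 32.3 mL/min
|17.5 − 32.3| = 14.8 mL/min

15 mL/min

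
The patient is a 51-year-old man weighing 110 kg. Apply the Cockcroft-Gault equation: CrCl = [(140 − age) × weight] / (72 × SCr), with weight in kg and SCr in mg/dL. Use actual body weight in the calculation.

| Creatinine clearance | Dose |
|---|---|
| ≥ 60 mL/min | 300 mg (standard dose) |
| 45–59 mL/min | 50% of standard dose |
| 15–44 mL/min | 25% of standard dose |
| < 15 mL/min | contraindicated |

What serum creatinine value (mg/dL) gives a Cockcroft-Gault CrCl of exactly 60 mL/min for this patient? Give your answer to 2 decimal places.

2.27 mg/dL

Standard dose requires CrCl ≥ 60 mL/min.
Set (140 − 51) × 110 / (72 × SCr) = 60
SCr = (140 − 51) × 110 / (72 × 60) = 2.266 mg/dL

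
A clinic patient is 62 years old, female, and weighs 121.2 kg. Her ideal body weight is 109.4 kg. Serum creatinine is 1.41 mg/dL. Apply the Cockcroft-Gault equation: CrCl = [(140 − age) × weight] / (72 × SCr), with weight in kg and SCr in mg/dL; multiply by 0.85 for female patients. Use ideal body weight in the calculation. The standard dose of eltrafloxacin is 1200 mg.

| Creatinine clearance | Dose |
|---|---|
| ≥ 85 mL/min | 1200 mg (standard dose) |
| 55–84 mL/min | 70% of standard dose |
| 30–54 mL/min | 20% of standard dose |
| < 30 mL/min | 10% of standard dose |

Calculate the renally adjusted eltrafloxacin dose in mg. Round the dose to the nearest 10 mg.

840 mg

CrCl = (140 − 62) × 109.4 / (72 × 1.41) × 0.85 = 8533.2 / 101.52 × 0.85 ≈ 71.4 mL/min
CrCl ≈ 71 mL/min → bracket 55–84 mL/min.
70% of 1200 mg = 840 mg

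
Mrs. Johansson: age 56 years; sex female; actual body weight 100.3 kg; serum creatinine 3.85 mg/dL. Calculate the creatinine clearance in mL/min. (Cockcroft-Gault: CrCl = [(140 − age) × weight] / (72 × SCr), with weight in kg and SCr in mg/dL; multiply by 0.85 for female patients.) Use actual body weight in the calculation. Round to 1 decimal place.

CrCl = (140 − 56) × 100.3 / (72 × 3.85) × 0.85 = 8425.2 / 277.20 × 0.85 ≈ 25.8 mL/min

25.8 mL/min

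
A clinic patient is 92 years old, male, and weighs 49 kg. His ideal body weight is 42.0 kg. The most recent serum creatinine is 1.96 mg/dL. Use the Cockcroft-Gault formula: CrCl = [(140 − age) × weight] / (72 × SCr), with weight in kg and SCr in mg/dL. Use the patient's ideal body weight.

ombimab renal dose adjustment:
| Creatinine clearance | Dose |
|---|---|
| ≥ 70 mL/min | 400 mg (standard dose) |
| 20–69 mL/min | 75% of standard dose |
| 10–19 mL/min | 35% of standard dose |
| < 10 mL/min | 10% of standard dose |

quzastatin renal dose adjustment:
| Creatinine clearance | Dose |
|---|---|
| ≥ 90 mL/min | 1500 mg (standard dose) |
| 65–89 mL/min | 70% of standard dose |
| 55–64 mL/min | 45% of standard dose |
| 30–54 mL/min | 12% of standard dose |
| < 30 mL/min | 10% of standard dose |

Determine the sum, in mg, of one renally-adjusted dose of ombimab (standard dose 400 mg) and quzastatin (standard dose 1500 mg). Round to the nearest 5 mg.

290 mg

CrCl = (140 − 92) × 42 / (72 × 1.96) = 2016.0 / 141.12 ≈ 14.3 mL/min
CrCl ≈ 14 mL/min.
ombimab: 10–19 mL/min → 35% of 400 mg = 140 mg.
quzastatin: < 30 mL/min → 10% of 1500 mg = 150 mg.
Total = 140 + 150 = 290 mg.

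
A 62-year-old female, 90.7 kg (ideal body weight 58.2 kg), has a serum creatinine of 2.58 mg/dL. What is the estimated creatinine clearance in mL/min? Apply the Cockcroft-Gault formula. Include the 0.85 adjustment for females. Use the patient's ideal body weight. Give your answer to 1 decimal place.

CrCl = (140 − 62) × 58.2 / (72 × 2.58) × 0.85 = 4539.6 / 185.76 × 0.85 ≈ 20.8 mL/min

20.8 mL/min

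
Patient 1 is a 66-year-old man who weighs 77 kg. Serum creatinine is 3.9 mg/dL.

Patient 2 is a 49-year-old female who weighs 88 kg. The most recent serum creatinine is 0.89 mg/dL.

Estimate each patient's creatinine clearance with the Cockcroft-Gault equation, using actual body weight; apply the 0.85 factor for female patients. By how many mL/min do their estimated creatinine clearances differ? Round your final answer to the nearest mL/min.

Patient 1: CrCl = (140 − 66) × 77 / (72 × 3.9) = 5698.0 / 280.80 ≈ 20.3 mL/min
Patient 2: CrCl = (140 − 49) × 88 / (72 × 0.89) × 0.85 = 8008.0 / 64.08 × 0.85 ≈ 106.2 mL/min
|20.3 − 106.2| = 85.9 mL/min

86 mL/min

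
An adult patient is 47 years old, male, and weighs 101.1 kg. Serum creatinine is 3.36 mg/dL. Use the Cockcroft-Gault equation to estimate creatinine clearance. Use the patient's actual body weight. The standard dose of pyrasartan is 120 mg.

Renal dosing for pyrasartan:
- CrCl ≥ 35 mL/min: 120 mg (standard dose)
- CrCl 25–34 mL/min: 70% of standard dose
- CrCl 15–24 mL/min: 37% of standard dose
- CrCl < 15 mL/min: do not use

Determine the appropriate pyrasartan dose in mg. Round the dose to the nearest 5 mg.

120 mg

CrCl = (140 − 47) × 101.1 / (72 × 3.36) = 9402.3 / 241.92 ≈ 38.9 mL/min
CrCl ≈ 39 mL/min → bracket ≥ 35 mL/min.
100% of 120 mg = 120 mg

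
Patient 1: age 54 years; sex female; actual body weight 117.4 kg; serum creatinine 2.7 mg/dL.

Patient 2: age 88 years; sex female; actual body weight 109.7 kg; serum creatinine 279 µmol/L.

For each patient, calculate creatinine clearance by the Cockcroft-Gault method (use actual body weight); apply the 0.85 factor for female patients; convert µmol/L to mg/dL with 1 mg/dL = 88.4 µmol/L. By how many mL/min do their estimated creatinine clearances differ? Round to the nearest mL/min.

Patient 1: CrCl = (140 − 54) × 117.4 / (72 × 2.7) × 0.85 = 10096.4 / 194.40 × 0.85 ≈ 44.1 mL/min
Patient 2: SCr = 279 / 88.4 = 3.156 mg/dL
Patient 2: CrCl = (140 − 88) × 109.7 / (72 × 3.156) × 0.85 = 5704.4 / 227.23 × 0.85 ≈ 21.3 mL/min
|44.1 − 21.3| = 22.8 mL/min

23 mL/min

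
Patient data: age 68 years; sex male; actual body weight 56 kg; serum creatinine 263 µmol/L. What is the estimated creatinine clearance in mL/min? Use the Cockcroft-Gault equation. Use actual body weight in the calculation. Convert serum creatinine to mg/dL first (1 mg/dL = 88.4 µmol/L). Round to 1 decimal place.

SCr = 263 / 88.4 = 2.975 mg/dL
CrCl = (140 − 68) × 56 / (72 × 2.975) = 4032.0 / 214.20 ≈ 18.8 mL/min

18.8 mL/min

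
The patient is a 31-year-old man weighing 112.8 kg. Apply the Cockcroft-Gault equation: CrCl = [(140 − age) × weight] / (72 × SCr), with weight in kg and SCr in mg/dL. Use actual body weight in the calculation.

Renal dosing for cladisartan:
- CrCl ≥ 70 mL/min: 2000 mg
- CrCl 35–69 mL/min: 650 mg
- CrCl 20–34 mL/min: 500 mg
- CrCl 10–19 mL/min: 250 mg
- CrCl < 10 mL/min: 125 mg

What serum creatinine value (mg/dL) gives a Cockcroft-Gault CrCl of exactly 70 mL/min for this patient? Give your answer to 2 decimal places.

2.44 mg/dL

Standard dose requires CrCl ≥ 70 mL/min.
Set (140 − 31) × 112.8 / (72 × SCr) = 70
SCr = (140 − 31) × 112.8 / (72 × 70) = 2.440 mg/dL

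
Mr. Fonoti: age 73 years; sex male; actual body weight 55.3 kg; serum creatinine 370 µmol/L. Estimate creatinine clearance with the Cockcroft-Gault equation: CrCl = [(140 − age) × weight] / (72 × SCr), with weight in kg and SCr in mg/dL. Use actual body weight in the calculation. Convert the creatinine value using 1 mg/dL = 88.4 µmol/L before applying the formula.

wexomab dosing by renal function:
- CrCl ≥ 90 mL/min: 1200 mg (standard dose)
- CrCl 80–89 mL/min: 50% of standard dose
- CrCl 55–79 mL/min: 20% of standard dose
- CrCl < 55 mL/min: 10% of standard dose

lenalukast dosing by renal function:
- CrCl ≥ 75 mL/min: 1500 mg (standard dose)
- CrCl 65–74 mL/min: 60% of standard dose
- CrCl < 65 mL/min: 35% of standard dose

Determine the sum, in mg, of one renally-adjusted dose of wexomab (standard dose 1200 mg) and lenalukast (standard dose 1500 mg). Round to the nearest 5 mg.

645 mg

SCr = 370 / 88.4 = 4.186 mg/dL
CrCl = (140 − 73) × 55.3 / (72 × 4.186) = 3705.1 / 301.39 ≈ 12.3 mL/min
CrCl ≈ 12 mL/min.
wexomab: < 55 mL/min → 10% of 1200 mg = 120 mg.
lenalukast: < 65 mL/min → 35% of 1500 mg = 525 mg.
Total = 120 + 525 = 645 mg.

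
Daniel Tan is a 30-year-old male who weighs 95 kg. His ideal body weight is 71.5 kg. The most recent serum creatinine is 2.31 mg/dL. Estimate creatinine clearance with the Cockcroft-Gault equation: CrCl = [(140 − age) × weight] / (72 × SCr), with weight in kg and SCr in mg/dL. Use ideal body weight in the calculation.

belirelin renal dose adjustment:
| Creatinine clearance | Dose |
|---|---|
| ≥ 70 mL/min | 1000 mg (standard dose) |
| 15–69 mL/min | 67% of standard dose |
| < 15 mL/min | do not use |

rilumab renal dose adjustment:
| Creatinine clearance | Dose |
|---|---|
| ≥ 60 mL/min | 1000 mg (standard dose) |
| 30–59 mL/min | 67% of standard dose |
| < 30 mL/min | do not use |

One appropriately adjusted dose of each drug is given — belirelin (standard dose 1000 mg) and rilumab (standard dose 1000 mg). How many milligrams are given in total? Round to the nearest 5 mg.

CrCl = (140 − 30) × 71.5 / (72 × 2.31) = 7865.0 / 166.32 ≈ 47.3 mL/min
CrCl ≈ 47 mL/min.
belirelin: 15–69 mL/min → 67% of 1000 mg = 670 mg.
rilumab: 30–59 mL/min → 67% of 1000 mg = 670 mg.
Total = 670 + 670 = 1340 mg.

1340 mg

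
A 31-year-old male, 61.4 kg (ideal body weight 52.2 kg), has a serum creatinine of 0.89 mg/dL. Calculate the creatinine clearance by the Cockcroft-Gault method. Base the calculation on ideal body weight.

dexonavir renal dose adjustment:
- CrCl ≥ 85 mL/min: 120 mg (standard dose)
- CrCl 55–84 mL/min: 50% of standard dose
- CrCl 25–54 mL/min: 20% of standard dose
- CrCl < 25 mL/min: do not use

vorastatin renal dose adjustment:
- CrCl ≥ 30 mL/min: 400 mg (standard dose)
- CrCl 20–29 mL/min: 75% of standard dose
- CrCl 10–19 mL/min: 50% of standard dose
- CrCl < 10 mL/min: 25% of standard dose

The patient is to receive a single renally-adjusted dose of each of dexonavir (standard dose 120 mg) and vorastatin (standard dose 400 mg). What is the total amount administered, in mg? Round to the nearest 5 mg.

CrCl = (140 − 31) × 52.2 / (72 × 0.89) = 5689.8 / 64.08 ≈ 88.8 mL/min
CrCl ≈ 89 mL/min.
dexonavir: ≥ 85 mL/min → 100% of 120 mg = 120 mg.
vorastatin: ≥ 30 mL/min → 100% of 400 mg = 400 mg.
Total = 120 + 400 = 520 mg.

520 mg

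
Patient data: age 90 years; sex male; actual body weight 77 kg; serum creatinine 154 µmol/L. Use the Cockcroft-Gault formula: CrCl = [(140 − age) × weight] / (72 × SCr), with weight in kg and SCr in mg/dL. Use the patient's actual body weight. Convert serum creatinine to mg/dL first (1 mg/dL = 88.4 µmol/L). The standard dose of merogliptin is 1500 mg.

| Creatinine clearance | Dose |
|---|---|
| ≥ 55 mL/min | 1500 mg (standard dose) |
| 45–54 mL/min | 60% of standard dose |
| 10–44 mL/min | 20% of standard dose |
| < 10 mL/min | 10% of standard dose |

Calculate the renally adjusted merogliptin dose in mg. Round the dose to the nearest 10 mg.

SCr = 154 / 88.4 = 1.742 mg/dL
CrCl = (140 − 90) × 77 / (72 × 1.742) = 3850.0 / 125.42 ≈ 30.7 mL/min
CrCl ≈ 31 mL/min → bracket 10–44 mL/min.
20% of 1500 mg = 300 mg

300 mg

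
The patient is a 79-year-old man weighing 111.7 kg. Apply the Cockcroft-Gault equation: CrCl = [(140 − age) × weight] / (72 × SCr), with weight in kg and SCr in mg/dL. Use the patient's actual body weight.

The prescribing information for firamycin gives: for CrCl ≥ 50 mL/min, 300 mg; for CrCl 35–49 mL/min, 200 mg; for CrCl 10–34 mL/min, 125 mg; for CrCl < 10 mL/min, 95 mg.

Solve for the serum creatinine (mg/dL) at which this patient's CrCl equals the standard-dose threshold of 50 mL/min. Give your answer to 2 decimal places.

1.89 mg/dL

Standard dose requires CrCl ≥ 50 mL/min.
Set (140 − 79) × 111.7 / (72 × SCr) = 50
SCr = (140 − 79) × 111.7 / (72 × 50) = 1.893 mg/dL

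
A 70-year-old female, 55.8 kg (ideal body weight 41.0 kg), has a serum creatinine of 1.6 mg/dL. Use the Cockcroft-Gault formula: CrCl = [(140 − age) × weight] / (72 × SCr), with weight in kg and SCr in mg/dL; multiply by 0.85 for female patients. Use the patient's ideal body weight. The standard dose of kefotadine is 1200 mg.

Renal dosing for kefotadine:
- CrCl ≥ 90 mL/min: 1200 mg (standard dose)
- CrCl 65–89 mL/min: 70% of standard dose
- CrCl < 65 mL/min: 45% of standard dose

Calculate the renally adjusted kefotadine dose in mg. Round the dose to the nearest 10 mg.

CrCl = (140 − 70) × 41 / (72 × 1.6) × 0.85 = 2870.0 / 115.20 × 0.85 ≈ 21.2 mL/min
CrCl ≈ 21 mL/min → bracket < 65 mL/min.
45% of 1200 mg = 540 mg

540 mg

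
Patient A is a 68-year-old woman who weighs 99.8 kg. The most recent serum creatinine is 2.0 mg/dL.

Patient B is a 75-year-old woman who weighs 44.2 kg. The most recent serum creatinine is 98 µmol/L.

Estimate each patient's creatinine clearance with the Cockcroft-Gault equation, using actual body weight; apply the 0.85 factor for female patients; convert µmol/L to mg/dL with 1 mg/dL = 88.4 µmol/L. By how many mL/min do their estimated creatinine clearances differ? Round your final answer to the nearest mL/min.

12 mL/min

Patient A: CrCl = (140 − 68) × 99.8 / (72 × 2) × 0.85 = 7185.6 / 144.00 × 0.85 ≈ 42.4 mL/min
Patient B: SCr = 98 / 88.4 = 1.109 mg/dL
Patient B: CrCl = (140 − 75) × 44.2 / (72 × 1.109) × 0.85 = 2873.0 / 79.85 × 0.85 ≈ 30.6 mL/min
|42.4 − 30.6| = 11.8 mL/min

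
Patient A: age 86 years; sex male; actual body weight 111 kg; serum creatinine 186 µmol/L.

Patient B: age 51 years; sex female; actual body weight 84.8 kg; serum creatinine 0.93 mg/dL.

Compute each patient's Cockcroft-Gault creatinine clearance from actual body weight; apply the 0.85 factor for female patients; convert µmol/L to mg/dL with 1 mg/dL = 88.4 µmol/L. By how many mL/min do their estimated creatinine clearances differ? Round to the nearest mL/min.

56 mL/min

Patient A: SCr = 186 / 88.4 = 2.104 mg/dL
Patient A: CrCl = (140 − 86) × 111 / (72 × 2.104) = 5994.0 / 151.49 ≈ 39.6 mL/min
Patient B: CrCl = (140 − 51) × 84.8 / (72 × 0.93) × 0.85 = 7547.2 / 66.96 × 0.85 ≈ 95.8 mL/min
|39.6 − 95.8| = 56.2 mL/min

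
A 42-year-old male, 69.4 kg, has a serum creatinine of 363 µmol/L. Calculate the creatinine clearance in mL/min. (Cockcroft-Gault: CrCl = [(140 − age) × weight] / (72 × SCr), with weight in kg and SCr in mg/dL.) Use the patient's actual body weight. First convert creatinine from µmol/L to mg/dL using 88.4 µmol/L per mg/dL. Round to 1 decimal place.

23.0 mL/min

SCr = 363 / 88.4 = 4.106 mg/dL
CrCl = (140 − 42) × 69.4 / (72 × 4.106) = 6801.2 / 295.63 ≈ 23.0 mL/min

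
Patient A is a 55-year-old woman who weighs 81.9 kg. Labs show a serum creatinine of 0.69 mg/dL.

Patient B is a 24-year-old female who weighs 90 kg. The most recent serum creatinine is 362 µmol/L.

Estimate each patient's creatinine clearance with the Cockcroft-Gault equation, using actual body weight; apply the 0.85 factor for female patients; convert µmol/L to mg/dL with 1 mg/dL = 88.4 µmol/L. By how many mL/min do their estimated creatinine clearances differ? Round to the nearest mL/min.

89 mL/min

Patient A: CrCl = (140 − 55) × 81.9 / (72 × 0.69) × 0.85 = 6961.5 / 49.68 × 0.85 ≈ 119.1 mL/min
Patient B: SCr = 362 / 88.4 = 4.095 mg/dL
Patient B: CrCl = (140 − 24) × 90 / (72 × 4.095) × 0.85 = 10440.0 / 294.84 × 0.85 ≈ 30.1 mL/min
|119.1 − 30.1| = 89.0 mL/min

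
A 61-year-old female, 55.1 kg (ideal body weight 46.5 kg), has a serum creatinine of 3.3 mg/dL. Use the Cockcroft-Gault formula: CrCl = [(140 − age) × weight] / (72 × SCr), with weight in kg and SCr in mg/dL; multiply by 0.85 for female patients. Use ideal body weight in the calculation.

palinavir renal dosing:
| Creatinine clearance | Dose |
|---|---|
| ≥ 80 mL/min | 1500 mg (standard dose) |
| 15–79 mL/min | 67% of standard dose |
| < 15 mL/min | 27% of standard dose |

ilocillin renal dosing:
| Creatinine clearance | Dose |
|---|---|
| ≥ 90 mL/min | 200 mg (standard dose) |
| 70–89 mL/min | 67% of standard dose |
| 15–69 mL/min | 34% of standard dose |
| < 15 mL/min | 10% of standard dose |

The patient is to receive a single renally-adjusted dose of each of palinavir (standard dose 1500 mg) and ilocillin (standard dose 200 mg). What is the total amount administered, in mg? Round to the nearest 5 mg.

CrCl = (140 − 61) × 46.5 / (72 × 3.3) × 0.85 = 3673.5 / 237.60 × 0.85 ≈ 13.1 mL/min
CrCl ≈ 13 mL/min.
palinavir: < 15 mL/min → 27% of 1500 mg = 405 mg.
ilocillin: < 15 mL/min → 10% of 200 mg = 20 mg.
Total = 405 + 20 = 425 mg.

425 mg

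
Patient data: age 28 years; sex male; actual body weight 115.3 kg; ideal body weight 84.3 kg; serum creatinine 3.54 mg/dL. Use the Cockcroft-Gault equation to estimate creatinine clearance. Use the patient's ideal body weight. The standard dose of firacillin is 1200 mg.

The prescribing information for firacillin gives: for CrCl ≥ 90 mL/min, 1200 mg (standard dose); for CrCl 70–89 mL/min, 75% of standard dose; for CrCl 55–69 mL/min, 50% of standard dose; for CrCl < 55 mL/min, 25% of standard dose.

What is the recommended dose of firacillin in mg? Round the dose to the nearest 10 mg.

CrCl = (140 − 28) × 84.3 / (72 × 3.54) = 9441.6 / 254.88 ≈ 37.0 mL/min
CrCl ≈ 37 mL/min → bracket < 55 mL/min.
25% of 1200 mg = 300 mg

300 mg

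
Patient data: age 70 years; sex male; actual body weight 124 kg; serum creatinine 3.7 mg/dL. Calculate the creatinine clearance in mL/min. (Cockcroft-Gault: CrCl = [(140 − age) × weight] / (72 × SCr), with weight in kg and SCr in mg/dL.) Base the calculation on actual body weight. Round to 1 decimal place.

CrCl = (140 − 70) × 124 / (72 × 3.7) = 8680.0 / 266.40 ≈ 32.6 mL/min

32.6 mL/min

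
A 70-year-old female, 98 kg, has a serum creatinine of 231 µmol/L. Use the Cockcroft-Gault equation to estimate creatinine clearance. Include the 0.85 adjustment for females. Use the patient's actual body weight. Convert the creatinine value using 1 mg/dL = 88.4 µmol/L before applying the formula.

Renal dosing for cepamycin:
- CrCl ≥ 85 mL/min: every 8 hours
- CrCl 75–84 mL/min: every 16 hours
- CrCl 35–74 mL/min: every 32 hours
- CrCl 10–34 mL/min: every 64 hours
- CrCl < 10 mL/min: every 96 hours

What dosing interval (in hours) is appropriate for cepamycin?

every 64 hours

SCr = 231 / 88.4 = 2.613 mg/dL
CrCl = (140 − 70) × 98 / (72 × 2.613) × 0.85 = 6860.0 / 188.14 × 0.85 ≈ 31.0 mL/min
CrCl ≈ 31 mL/min → bracket 10–34 mL/min → every 64 hours.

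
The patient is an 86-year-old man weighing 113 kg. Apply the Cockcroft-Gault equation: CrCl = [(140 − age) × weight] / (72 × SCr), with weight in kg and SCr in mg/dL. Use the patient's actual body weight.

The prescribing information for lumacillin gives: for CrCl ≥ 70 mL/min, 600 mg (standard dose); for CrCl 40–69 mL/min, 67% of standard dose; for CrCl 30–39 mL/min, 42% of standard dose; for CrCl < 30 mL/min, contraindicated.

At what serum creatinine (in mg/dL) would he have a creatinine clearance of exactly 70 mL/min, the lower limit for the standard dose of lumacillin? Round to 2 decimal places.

Standard dose requires CrCl ≥ 70 mL/min.
Set (140 − 86) × 113 / (72 × SCr) = 70
SCr = (140 − 86) × 113 / (72 × 70) = 1.211 mg/dL

1.21 mg/dL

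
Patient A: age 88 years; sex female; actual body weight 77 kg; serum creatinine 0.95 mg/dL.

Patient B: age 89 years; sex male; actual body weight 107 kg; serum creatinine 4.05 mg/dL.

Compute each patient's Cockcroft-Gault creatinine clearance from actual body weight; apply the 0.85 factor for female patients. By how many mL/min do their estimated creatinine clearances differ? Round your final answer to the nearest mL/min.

31 mL/min

Patient A: CrCl = (140 − 88) × 77 / (72 × 0.95) × 0.85 = 4004.0 / 68.40 × 0.85 ≈ 49.8 mL/min
Patient B: CrCl = (140 − 89) × 107 / (72 × 4.05) = 5457.0 / 291.60 ≈ 18.7 mL/min
|49.8 − 18.7| = 31.1 mL/min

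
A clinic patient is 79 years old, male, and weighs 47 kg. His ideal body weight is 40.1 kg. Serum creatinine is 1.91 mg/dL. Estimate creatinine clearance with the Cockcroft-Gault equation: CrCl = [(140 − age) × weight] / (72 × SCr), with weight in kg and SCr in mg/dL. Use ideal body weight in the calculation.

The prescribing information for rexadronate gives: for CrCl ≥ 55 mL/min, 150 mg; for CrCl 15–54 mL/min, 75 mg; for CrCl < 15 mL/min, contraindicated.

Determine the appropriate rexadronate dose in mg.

75 mg

CrCl = (140 − 79) × 40.1 / (72 × 1.91) = 2446.1 / 137.52 ≈ 17.8 mL/min
CrCl ≈ 18 mL/min → bracket 15–54 mL/min.
Dose for this bracket: 75 mg.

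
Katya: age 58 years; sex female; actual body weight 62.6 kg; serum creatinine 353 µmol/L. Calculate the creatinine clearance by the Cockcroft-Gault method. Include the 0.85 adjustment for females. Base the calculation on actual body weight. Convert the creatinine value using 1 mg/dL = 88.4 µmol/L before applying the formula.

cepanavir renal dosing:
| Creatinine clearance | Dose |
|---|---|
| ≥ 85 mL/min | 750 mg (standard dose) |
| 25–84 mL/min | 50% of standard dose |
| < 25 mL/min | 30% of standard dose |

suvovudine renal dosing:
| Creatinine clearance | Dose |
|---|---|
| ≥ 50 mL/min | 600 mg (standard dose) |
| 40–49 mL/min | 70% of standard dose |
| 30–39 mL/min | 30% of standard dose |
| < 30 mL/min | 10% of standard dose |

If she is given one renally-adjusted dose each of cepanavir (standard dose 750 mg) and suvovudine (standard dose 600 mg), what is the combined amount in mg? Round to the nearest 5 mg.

SCr = 353 / 88.4 = 3.993 mg/dL
CrCl = (140 − 58) × 62.6 / (72 × 3.993) × 0.85 = 5133.2 / 287.50 × 0.85 ≈ 15.2 mL/min
CrCl ≈ 15 mL/min.
cepanavir: < 25 mL/min → 30% of 750 mg = 225 mg.
suvovudine: < 30 mL/min → 10% of 600 mg = 60 mg.
Total = 225 + 60 = 285 mg.

285 mg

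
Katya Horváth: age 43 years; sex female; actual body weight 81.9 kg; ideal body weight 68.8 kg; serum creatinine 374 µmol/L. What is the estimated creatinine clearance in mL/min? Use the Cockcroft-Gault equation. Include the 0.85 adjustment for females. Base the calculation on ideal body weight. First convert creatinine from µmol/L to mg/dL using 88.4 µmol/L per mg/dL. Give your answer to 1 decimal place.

18.6 mL/min

SCr = 374 / 88.4 = 4.231 mg/dL
CrCl = (140 − 43) × 68.8 / (72 × 4.231) × 0.85 = 6673.6 / 304.63 × 0.85 ≈ 18.6 mL/min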